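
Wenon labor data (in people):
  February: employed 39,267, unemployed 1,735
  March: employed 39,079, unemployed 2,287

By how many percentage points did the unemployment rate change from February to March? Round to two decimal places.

February: labor force = 39,267 + 1,735 = 41,002; u = 1,735/41,002 = 4.23%.
March: labor force = 39,079 + 2,287 = 41,366; u = 2,287/41,366 = 5.53%.
Change = 5.53% − 4.23% = +1.30 pp.

The unemployment rate changed by +1.30 percentage points.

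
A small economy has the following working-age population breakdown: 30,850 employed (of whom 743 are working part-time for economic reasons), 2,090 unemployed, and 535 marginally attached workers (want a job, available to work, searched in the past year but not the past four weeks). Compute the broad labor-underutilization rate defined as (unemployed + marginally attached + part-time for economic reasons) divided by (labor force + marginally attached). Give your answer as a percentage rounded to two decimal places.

Broad underutilization rate ≈ 10.06%.

Labor force = 30,850 + 2,090 = 32,940.
Numerator = 2,090 + 535 + 743 = 3,368.
Denominator = 32,940 + 535 = 33,475.
Broad rate = 3,368 / 33,475 = 10.06%.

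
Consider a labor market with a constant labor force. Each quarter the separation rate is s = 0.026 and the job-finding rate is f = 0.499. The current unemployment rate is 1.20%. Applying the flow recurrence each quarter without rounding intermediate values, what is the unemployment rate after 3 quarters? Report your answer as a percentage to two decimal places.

With a fixed labor force, u_{t+1} = u_t + s·(1−u_t) − f·u_t = u_t·(1−s−f) + s.
Here 1−s−f = 0.475 and s = 0.026.
u_1 = 0.012000 × 0.475 + 0.026 = 0.031700.
u_2 = 0.031700 × 0.475 + 0.026 = 0.041057.
u_3 = 0.041057 × 0.475 + 0.026 = 0.045502.

Unemployment rate after three quarters ≈ 4.55%.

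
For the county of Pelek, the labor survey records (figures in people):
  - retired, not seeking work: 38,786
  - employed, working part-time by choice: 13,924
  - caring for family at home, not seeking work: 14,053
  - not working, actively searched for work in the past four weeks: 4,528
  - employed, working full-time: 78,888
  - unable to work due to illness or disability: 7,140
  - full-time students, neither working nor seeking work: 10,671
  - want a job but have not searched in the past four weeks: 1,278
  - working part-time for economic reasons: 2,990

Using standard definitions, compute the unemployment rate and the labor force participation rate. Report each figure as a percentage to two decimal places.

Unemployment rate ≈ 4.51%; labor force participation rate ≈ 58.24%.

Employed = 13,924 + 78,888 + 2,990 = 95,802 (anyone who worked, including part-time for economic reasons, counts as employed).
Unemployed = 4,528.
Labor force = 95,802 + 4,528 = 100,330.
Not in labor force = 38,786 + 14,053 + 7,140 + 10,671 + 1,278 = 71,928 (those not working and not actively searching are outside the labor force — including those who want a job but have given up searching).
Civilian working-age population = 100,330 + 71,928 = 172,258.
Unemployment rate = 4,528 / 100,330 = 4.51%.
Labor force participation rate = 100,330 / 172,258 = 58.24%.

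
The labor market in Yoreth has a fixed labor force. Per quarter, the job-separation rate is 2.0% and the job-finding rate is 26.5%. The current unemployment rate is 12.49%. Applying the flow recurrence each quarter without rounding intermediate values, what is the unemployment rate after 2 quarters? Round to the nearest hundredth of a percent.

With a fixed labor force, u_{t+1} = u_t + s·(1−u_t) − f·u_t = u_t·(1−s−f) + s.
Here 1−s−f = 0.715 and s = 0.020.
u_1 = 0.124900 × 0.715 + 0.020 = 0.109303.
u_2 = 0.109303 × 0.715 + 0.020 = 0.098152.

Unemployment rate after two quarters ≈ 9.82%.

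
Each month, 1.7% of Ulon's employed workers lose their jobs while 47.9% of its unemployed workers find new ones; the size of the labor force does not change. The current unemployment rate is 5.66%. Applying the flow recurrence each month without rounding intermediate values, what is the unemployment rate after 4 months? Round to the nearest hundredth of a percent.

With a fixed labor force, u_{t+1} = u_t + s·(1−u_t) − f·u_t = u_t·(1−s−f) + s.
Here 1−s−f = 0.504 and s = 0.017.
u_1 = 0.056600 × 0.504 + 0.017 = 0.045526.
u_2 = 0.045526 × 0.504 + 0.017 = 0.039945.
u_3 = 0.039945 × 0.504 + 0.017 = 0.037132.
u_4 = 0.037132 × 0.504 + 0.017 = 0.035715.

Unemployment rate after four months ≈ 3.57%.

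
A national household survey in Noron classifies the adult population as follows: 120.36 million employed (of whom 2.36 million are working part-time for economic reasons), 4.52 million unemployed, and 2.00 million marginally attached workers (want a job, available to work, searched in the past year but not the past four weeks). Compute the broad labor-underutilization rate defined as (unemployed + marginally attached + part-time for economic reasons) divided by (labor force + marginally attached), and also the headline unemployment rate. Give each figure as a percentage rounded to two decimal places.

Broad underutilization rate ≈ 7.00%; headline unemployment rate ≈ 3.62%.

Labor force = 120.36 + 4.52 = 124.88 million.
Numerator = 4.52 + 2.00 + 2.36 = 8.88 million.
Denominator = 124.88 + 2.00 = 126.88 million.
Broad rate = 8.88 / 126.88 = 7.00%.
Headline unemployment rate = 4.52 / 124.88 = 3.62%.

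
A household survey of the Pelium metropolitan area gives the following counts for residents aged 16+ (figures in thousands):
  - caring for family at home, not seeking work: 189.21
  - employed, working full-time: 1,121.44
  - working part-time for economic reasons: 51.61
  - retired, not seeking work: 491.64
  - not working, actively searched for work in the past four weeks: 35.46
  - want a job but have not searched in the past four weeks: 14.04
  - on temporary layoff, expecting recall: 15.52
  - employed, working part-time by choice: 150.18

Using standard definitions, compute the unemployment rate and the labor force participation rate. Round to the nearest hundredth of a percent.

Unemployment rate ≈ 3.71%; labor force participation rate ≈ 66.42%.

Employed = 1,121.44 + 51.61 + 150.18 = 1,323.23 thousand (anyone who worked, including part-time for economic reasons, counts as employed).
Unemployed = 35.46 + 15.52 = 50.98 thousand (jobless and actively searching, or on temporary layoff).
Labor force = 1,323.23 + 50.98 = 1,374.21 thousand.
Not in labor force = 189.21 + 491.64 + 14.04 = 694.89 thousand (those not working and not actively searching are outside the labor force — including those who want a job but have given up searching).
Civilian working-age population = 1,374.21 + 694.89 = 2,069.10 thousand.
Unemployment rate = 50.98 / 1,374.21 = 3.71%.
Labor force participation rate = 1,374.21 / 2,069.10 = 66.42%.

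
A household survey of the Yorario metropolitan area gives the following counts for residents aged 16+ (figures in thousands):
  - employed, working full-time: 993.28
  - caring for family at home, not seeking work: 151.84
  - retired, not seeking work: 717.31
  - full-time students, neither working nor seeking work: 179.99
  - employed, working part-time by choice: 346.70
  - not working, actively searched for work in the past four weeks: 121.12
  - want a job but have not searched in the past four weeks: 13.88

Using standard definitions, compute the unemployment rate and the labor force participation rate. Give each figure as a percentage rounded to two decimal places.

Unemployment rate ≈ 8.29%; labor force participation rate ≈ 57.89%.

Employed = 993.28 + 346.70 = 1,339.98 thousand.
Unemployed = 121.12 thousand.
Labor force = 1,339.98 + 121.12 = 1,461.10 thousand.
Not in labor force = 151.84 + 717.31 + 179.99 + 13.88 = 1,063.02 thousand (those not working and not actively searching are outside the labor force — including those who want a job but have given up searching).
Civilian working-age population = 1,461.10 + 1,063.02 = 2,524.12 thousand.
Unemployment rate = 121.12 / 1,461.10 = 8.29%.
Labor force participation rate = 1,461.10 / 2,524.12 = 57.89%.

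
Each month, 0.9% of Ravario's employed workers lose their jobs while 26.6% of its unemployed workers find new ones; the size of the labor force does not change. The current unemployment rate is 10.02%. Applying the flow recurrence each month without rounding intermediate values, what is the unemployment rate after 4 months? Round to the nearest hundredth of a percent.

Unemployment rate after four months ≈ 5.14%.

With a fixed labor force, u_{t+1} = u_t + s·(1−u_t) − f·u_t = u_t·(1−s−f) + s.
Here 1−s−f = 0.725 and s = 0.009.
u_1 = 0.100200 × 0.725 + 0.009 = 0.081645.
u_2 = 0.081645 × 0.725 + 0.009 = 0.068193.
u_3 = 0.068193 × 0.725 + 0.009 = 0.058440.
u_4 = 0.058440 × 0.725 + 0.009 = 0.051369.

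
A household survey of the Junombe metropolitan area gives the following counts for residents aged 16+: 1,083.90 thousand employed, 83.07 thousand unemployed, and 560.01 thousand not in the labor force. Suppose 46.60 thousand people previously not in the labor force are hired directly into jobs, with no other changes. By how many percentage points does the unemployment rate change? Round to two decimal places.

Initially, labor force = 1,083.90 + 83.07 = 1,166.97 thousand, so u = 83.07/1,166.97 = 7.12%.
After the change, employed and labor force both rise by 46.60; unemployed unchanged → E = 1,130.50, U = 83.07, labor force = 1,213.57 thousand.
New unemployment rate = 83.07 / 1,213.57 = 6.85%.
Change = 6.85% − 7.12% = −0.27 percentage points.

The unemployment rate changes by −0.27 percentage points.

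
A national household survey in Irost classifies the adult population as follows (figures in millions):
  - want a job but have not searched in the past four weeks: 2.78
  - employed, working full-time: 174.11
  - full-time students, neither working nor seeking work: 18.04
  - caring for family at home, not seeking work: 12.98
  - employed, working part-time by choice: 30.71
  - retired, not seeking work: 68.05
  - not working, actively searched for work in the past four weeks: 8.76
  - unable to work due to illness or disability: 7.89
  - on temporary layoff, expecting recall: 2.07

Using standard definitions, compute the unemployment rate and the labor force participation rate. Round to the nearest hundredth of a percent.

Employed = 174.11 + 30.71 = 204.82 million.
Unemployed = 8.76 + 2.07 = 10.83 million (jobless and actively searching, or on temporary layoff).
Labor force = 204.82 + 10.83 = 215.65 million.
Not in labor force = 2.78 + 18.04 + 12.98 + 68.05 + 7.89 = 109.74 million (those not working and not actively searching are outside the labor force — including those who want a job but have given up searching).
Civilian working-age population = 215.65 + 109.74 = 325.39 million.
Unemployment rate = 10.83 / 215.65 = 5.02%.
Labor force participation rate = 215.65 / 325.39 = 66.27%.

Unemployment rate ≈ 5.02%; labor force participation rate ≈ 66.27%.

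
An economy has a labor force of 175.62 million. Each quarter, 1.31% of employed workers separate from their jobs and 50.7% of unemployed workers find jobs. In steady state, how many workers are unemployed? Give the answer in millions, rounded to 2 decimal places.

Steady-state unemployment rate u* = s/(s+f) = 1.31/(1.31+50.7) = 0.025187.
Unemployed = u* × labor force = 0.025187 × 175.62 ≈ 4.42 million.

About 4.42 million are unemployed in steady state.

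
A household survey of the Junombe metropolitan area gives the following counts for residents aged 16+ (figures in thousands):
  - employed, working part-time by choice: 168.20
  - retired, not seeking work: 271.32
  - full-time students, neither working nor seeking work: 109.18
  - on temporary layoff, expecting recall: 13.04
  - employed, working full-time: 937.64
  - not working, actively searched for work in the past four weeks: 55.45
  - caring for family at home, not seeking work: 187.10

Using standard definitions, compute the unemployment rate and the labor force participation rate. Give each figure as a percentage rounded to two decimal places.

Employed = 168.20 + 937.64 = 1,105.84 thousand.
Unemployed = 13.04 + 55.45 = 68.49 thousand (jobless and actively searching, or on temporary layoff).
Labor force = 1,105.84 + 68.49 = 1,174.33 thousand.
Not in labor force = 271.32 + 109.18 + 187.10 = 567.60 thousand (those not working and not actively searching are outside the labor force).
Civilian working-age population = 1,174.33 + 567.60 = 1,741.93 thousand.
Unemployment rate = 68.49 / 1,174.33 = 5.83%.
Labor force participation rate = 1,174.33 / 1,741.93 = 67.42%.

Unemployment rate ≈ 5.83%; labor force participation rate ≈ 67.42%.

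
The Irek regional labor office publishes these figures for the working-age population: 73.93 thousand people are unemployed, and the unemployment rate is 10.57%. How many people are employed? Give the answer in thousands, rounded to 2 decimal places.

Labor force = U / u = 73.93 / 0.1057 ≈ 699.43 thousand.
Employed = labor force − unemployed = 699.43 − 73.93 = 625.50 thousand.

About 625.50 thousand are employed.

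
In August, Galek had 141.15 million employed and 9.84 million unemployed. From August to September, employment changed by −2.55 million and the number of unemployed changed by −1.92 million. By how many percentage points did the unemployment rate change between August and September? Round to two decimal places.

August: labor force = 141.15 + 9.84 = 150.99; u = 9.84/150.99 = 6.52%.
September: labor force = 138.60 + 7.92 = 146.52; u = 7.92/146.52 = 5.41%.
Change = 5.41% − 6.52% = −1.11 pp.

The unemployment rate changed by −1.11 percentage points.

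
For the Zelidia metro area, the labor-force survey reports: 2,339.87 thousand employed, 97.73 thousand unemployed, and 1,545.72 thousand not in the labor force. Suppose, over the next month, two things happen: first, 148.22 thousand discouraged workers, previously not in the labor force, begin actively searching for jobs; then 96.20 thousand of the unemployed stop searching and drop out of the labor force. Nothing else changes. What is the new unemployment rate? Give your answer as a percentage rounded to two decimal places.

New unemployment rate ≈ 6.01%.

Initially, labor force = 2,339.87 + 97.73 = 2,437.60 thousand, so u = 97.73/2,437.60 = 4.01%.
After the first change, unemployed and labor force both rise by 148.22 → E = 2,339.87, U = 245.95, labor force = 2,585.82 thousand.
After the second change, unemployed and labor force both fall by 96.20 → E = 2,339.87, U = 149.75, labor force = 2,489.62 thousand.
New unemployment rate = 149.75 / 2,489.62 = 6.01%.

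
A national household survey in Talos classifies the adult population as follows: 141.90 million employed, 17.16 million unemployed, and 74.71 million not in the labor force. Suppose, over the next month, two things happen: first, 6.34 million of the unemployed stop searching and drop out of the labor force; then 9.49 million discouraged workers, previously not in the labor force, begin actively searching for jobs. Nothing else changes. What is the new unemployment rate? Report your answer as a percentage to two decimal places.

Initially, labor force = 141.90 + 17.16 = 159.06 million, so u = 17.16/159.06 = 10.79%.
After the first change, unemployed and labor force both fall by 6.34 → E = 141.90, U = 10.82, labor force = 152.72 million.
After the second change, unemployed and labor force both rise by 9.49 → E = 141.90, U = 20.31, labor force = 162.21 million.
New unemployment rate = 20.31 / 162.21 = 12.52%.

New unemployment rate ≈ 12.52%.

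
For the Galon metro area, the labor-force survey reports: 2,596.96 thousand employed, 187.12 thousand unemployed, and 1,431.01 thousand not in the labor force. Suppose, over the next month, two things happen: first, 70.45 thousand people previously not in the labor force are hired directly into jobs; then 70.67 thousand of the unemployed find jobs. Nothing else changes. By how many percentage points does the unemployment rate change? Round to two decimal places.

Initially, labor force = 2,596.96 + 187.12 = 2,784.08 thousand, so u = 187.12/2,784.08 = 6.72%.
After the first change, employed and labor force both rise by 70.45; unemployed unchanged → E = 2,667.41, U = 187.12, labor force = 2,854.53 thousand.
After the second change, unemployed falls and employed rises by 70.67; labor force unchanged → E = 2,738.08, U = 116.45, labor force = 2,854.53 thousand.
New unemployment rate = 116.45 / 2,854.53 = 4.08%.
Change = 4.08% − 6.72% = −2.64 percentage points.

The unemployment rate changes by −2.64 percentage points.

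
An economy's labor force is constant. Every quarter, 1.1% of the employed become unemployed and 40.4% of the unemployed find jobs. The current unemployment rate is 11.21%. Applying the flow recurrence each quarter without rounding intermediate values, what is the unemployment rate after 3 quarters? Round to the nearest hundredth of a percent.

Unemployment rate after three quarters ≈ 4.36%.

With a fixed labor force, u_{t+1} = u_t + s·(1−u_t) − f·u_t = u_t·(1−s−f) + s.
Here 1−s−f = 0.585 and s = 0.011.
u_1 = 0.112100 × 0.585 + 0.011 = 0.076578.
u_2 = 0.076578 × 0.585 + 0.011 = 0.055798.
u_3 = 0.055798 × 0.585 + 0.011 = 0.043642.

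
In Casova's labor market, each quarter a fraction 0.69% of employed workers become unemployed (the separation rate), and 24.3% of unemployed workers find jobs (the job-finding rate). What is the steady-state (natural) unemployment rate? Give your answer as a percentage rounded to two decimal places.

Steady-state unemployment rate ≈ 2.76%.

At steady state the flows balance: s·E = f·U, so U/(E+U) = s/(s+f).
u* = 0.69 / (0.69 + 24.3) = 0.69 / 24.99 = 2.76%.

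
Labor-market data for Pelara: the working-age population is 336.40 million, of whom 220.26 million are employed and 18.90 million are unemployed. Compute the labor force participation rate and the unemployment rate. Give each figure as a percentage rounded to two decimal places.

Labor force = employed + unemployed = 220.26 + 18.90 = 239.16 million.
Unemployment rate = 18.90 / 239.16 = 7.90%.
Labor force participation rate = 239.16 / 336.40 = 71.09%.

Labor force participation rate ≈ 71.09%; unemployment rate ≈ 7.90%.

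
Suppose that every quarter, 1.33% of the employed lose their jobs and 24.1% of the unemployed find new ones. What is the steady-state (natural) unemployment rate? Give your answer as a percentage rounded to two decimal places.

Steady-state unemployment rate ≈ 5.23%.

At steady state the flows balance: s·E = f·U, so U/(E+U) = s/(s+f).
u* = 1.33 / (1.33 + 24.1) = 1.33 / 25.43 = 5.23%.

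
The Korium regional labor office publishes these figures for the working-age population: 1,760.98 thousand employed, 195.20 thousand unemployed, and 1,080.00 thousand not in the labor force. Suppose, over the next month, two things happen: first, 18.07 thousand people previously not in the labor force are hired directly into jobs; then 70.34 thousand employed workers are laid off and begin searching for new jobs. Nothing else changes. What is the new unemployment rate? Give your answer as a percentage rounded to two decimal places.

New unemployment rate ≈ 13.45%.

Initially, labor force = 1,760.98 + 195.20 = 1,956.18 thousand, so u = 195.20/1,956.18 = 9.98%.
After the first change, employed and labor force both rise by 18.07; unemployed unchanged → E = 1,779.05, U = 195.20, labor force = 1,974.25 thousand.
After the second change, employed falls and unemployed rises by 70.34; labor force unchanged → E = 1,708.71, U = 265.54, labor force = 1,974.25 thousand.
New unemployment rate = 265.54 / 1,974.25 = 13.45%.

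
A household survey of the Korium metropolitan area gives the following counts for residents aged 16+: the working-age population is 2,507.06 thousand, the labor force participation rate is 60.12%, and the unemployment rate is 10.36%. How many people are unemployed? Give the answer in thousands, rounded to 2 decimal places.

About 156.15 thousand are unemployed.

Labor force = 0.6012 × 2,507.06 = 1,507.24 thousand.
Unemployed = 0.1036 × 1,507.24 ≈ 156.15 thousand.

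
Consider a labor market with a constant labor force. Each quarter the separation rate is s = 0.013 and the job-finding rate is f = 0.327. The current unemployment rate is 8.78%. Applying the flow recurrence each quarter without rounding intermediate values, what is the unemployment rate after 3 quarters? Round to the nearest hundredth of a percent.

With a fixed labor force, u_{t+1} = u_t + s·(1−u_t) − f·u_t = u_t·(1−s−f) + s.
Here 1−s−f = 0.660 and s = 0.013.
u_1 = 0.087800 × 0.660 + 0.013 = 0.070948.
u_2 = 0.070948 × 0.660 + 0.013 = 0.059826.
u_3 = 0.059826 × 0.660 + 0.013 = 0.052485.

Unemployment rate after three quarters ≈ 5.25%.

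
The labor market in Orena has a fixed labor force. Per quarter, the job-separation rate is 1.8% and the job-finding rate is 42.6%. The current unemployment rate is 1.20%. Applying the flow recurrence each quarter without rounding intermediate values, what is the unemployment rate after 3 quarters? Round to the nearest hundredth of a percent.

With a fixed labor force, u_{t+1} = u_t + s·(1−u_t) − f·u_t = u_t·(1−s−f) + s.
Here 1−s−f = 0.556 and s = 0.018.
u_1 = 0.012000 × 0.556 + 0.018 = 0.024672.
u_2 = 0.024672 × 0.556 + 0.018 = 0.031718.
u_3 = 0.031718 × 0.556 + 0.018 = 0.035635.

Unemployment rate after three quarters ≈ 3.56%.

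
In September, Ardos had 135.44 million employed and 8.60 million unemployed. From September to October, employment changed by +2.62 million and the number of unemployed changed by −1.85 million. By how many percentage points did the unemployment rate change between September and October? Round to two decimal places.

September: labor force = 135.44 + 8.60 = 144.04; u = 8.60/144.04 = 5.97%.
October: labor force = 138.06 + 6.75 = 144.81; u = 6.75/144.81 = 4.66%.
Change = 4.66% − 5.97% = −1.31 pp.

The unemployment rate changed by −1.31 percentage points.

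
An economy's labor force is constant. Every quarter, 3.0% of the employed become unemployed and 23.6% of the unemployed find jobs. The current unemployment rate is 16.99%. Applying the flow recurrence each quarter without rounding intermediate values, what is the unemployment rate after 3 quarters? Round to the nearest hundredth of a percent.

With a fixed labor force, u_{t+1} = u_t + s·(1−u_t) − f·u_t = u_t·(1−s−f) + s.
Here 1−s−f = 0.734 and s = 0.030.
u_1 = 0.169900 × 0.734 + 0.030 = 0.154707.
u_2 = 0.154707 × 0.734 + 0.030 = 0.143555.
u_3 = 0.143555 × 0.734 + 0.030 = 0.135369.

Unemployment rate after three quarters ≈ 13.54%.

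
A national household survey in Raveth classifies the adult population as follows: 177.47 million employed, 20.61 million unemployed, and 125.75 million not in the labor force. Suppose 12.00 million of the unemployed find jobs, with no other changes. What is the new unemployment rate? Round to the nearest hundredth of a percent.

Initially, labor force = 177.47 + 20.61 = 198.08 million, so u = 20.61/198.08 = 10.40%.
After the change, unemployed falls and employed rises by 12.00; labor force unchanged → E = 189.47, U = 8.61, labor force = 198.08 million.
New unemployment rate = 8.61 / 198.08 = 4.35%.

New unemployment rate ≈ 4.35%.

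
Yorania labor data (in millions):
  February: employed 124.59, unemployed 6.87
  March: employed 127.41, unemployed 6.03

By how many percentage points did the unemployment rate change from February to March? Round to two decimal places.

The unemployment rate changed by −0.71 percentage points.

February: labor force = 124.59 + 6.87 = 131.46; u = 6.87/131.46 = 5.23%.
March: labor force = 127.41 + 6.03 = 133.44; u = 6.03/133.44 = 4.52%.
Change = 4.52% − 5.23% = −0.71 pp.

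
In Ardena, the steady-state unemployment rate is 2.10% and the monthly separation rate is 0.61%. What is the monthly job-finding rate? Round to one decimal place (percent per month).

From u* = s/(s+f): f = s·(1−u)/u.
f = 0.61 × (1 − 0.0210) / 0.0210 = 0.5972 / 0.0210 ≈ 28.4% per month.

Job-finding rate ≈ 28.4% per month.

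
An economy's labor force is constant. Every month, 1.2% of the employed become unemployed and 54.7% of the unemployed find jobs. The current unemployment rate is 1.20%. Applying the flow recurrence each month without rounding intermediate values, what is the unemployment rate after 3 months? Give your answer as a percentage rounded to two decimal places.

Unemployment rate after three months ≈ 2.07%.

With a fixed labor force, u_{t+1} = u_t + s·(1−u_t) − f·u_t = u_t·(1−s−f) + s.
Here 1−s−f = 0.441 and s = 0.012.
u_1 = 0.012000 × 0.441 + 0.012 = 0.017292.
u_2 = 0.017292 × 0.441 + 0.012 = 0.019626.
u_3 = 0.019626 × 0.441 + 0.012 = 0.020655.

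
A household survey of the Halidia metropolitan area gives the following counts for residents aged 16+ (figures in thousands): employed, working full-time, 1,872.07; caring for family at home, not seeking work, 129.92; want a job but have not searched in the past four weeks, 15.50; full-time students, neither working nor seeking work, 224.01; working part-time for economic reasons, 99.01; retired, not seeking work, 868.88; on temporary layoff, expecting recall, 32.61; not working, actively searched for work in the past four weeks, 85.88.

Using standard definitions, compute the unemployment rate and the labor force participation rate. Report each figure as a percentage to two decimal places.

Unemployment rate ≈ 5.67%; labor force participation rate ≈ 62.79%.

Employed = 1,872.07 + 99.01 = 1,971.08 thousand (anyone who worked, including part-time for economic reasons, counts as employed).
Unemployed = 32.61 + 85.88 = 118.49 thousand (jobless and actively searching, or on temporary layoff).
Labor force = 1,971.08 + 118.49 = 2,089.57 thousand.
Not in labor force = 129.92 + 15.50 + 224.01 + 868.88 = 1,238.31 thousand (those not working and not actively searching are outside the labor force — including those who want a job but have given up searching).
Civilian working-age population = 2,089.57 + 1,238.31 = 3,327.88 thousand.
Unemployment rate = 118.49 / 2,089.57 = 5.67%.
Labor force participation rate = 2,089.57 / 3,327.88 = 62.79%.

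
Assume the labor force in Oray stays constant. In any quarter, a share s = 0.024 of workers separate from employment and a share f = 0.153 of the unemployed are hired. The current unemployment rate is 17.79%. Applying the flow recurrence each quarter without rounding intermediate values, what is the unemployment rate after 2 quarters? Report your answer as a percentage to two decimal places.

With a fixed labor force, u_{t+1} = u_t + s·(1−u_t) − f·u_t = u_t·(1−s−f) + s.
Here 1−s−f = 0.823 and s = 0.024.
u_1 = 0.177900 × 0.823 + 0.024 = 0.170412.
u_2 = 0.170412 × 0.823 + 0.024 = 0.164249.

Unemployment rate after two quarters ≈ 16.42%.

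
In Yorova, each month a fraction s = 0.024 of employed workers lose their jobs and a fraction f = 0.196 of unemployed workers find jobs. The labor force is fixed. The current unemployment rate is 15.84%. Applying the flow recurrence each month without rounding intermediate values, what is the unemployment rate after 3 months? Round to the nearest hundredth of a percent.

With a fixed labor force, u_{t+1} = u_t + s·(1−u_t) − f·u_t = u_t·(1−s−f) + s.
Here 1−s−f = 0.780 and s = 0.024.
u_1 = 0.158400 × 0.780 + 0.024 = 0.147552.
u_2 = 0.147552 × 0.780 + 0.024 = 0.139091.
u_3 = 0.139091 × 0.780 + 0.024 = 0.132491.

Unemployment rate after three months ≈ 13.25%.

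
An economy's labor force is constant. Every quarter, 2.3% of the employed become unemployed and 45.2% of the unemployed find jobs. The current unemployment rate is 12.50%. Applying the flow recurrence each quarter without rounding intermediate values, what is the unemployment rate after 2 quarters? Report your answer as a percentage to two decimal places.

With a fixed labor force, u_{t+1} = u_t + s·(1−u_t) − f·u_t = u_t·(1−s−f) + s.
Here 1−s−f = 0.525 and s = 0.023.
u_1 = 0.125000 × 0.525 + 0.023 = 0.088625.
u_2 = 0.088625 × 0.525 + 0.023 = 0.069528.

Unemployment rate after two quarters ≈ 6.95%.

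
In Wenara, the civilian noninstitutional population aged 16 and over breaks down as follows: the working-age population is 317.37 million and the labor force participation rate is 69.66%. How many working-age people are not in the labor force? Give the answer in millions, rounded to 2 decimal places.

About 96.29 million are not in the labor force.

Share not in the labor force = 1 − 0.6966 = 0.3034.
Not in labor force = 0.3034 × 317.37 ≈ 96.29 million.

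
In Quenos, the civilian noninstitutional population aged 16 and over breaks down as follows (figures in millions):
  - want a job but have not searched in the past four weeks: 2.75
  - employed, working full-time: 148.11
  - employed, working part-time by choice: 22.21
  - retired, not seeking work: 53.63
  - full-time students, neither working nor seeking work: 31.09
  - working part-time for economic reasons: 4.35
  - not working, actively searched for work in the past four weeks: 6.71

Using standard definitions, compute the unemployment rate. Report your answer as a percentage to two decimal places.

Employed = 148.11 + 22.21 + 4.35 = 174.67 million (anyone who worked, including part-time for economic reasons, counts as employed).
Unemployed = 6.71 million.
Labor force = 174.67 + 6.71 = 181.38 million.
Unemployment rate = 6.71 / 181.38 = 3.70%.

Unemployment rate ≈ 3.70%.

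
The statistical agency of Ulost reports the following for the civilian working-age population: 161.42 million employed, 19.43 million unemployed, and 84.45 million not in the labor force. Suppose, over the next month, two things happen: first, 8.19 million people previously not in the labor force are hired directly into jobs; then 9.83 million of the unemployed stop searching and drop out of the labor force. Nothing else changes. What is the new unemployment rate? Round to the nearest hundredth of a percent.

Initially, labor force = 161.42 + 19.43 = 180.85 million, so u = 19.43/180.85 = 10.74%.
After the first change, employed and labor force both rise by 8.19; unemployed unchanged → E = 169.61, U = 19.43, labor force = 189.04 million.
After the second change, unemployed and labor force both fall by 9.83 → E = 169.61, U = 9.60, labor force = 179.21 million.
New unemployment rate = 9.60 / 179.21 = 5.36%.

New unemployment rate ≈ 5.36%.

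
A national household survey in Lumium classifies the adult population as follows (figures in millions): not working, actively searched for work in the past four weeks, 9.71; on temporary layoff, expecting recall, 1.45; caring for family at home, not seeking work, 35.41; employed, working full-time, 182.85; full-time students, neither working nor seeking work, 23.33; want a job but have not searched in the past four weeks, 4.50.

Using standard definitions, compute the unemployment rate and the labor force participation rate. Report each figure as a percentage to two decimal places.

Employed = 182.85 million.
Unemployed = 9.71 + 1.45 = 11.16 million (jobless and actively searching, or on temporary layoff).
Labor force = 182.85 + 11.16 = 194.01 million.
Not in labor force = 35.41 + 23.33 + 4.50 = 63.24 million (those not working and not actively searching are outside the labor force — including those who want a job but have given up searching).
Civilian working-age population = 194.01 + 63.24 = 257.25 million.
Unemployment rate = 11.16 / 194.01 = 5.75%.
Labor force participation rate = 194.01 / 257.25 = 75.42%.

Unemployment rate ≈ 5.75%; labor force participation rate ≈ 75.42%.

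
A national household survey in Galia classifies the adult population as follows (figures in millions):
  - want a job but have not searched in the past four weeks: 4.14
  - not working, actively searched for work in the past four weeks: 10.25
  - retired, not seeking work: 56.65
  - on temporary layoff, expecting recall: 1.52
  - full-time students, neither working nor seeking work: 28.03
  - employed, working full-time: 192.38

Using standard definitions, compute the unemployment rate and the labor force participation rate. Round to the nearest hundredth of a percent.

Employed = 192.38 million.
Unemployed = 10.25 + 1.52 = 11.77 million (jobless and actively searching, or on temporary layoff).
Labor force = 192.38 + 11.77 = 204.15 million.
Not in labor force = 4.14 + 56.65 + 28.03 = 88.82 million (those not working and not actively searching are outside the labor force — including those who want a job but have given up searching).
Civilian working-age population = 204.15 + 88.82 = 292.97 million.
Unemployment rate = 11.77 / 204.15 = 5.77%.
Labor force participation rate = 204.15 / 292.97 = 69.68%.

Unemployment rate ≈ 5.77%; labor force participation rate ≈ 69.68%.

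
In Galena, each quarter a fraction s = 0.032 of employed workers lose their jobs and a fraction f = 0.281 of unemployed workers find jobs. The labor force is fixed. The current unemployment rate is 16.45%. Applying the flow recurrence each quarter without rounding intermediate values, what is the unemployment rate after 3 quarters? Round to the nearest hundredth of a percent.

Unemployment rate after three quarters ≈ 12.24%.

With a fixed labor force, u_{t+1} = u_t + s·(1−u_t) − f·u_t = u_t·(1−s−f) + s.
Here 1−s−f = 0.687 and s = 0.032.
u_1 = 0.164500 × 0.687 + 0.032 = 0.145012.
u_2 = 0.145012 × 0.687 + 0.032 = 0.131623.
u_3 = 0.131623 × 0.687 + 0.032 = 0.122425.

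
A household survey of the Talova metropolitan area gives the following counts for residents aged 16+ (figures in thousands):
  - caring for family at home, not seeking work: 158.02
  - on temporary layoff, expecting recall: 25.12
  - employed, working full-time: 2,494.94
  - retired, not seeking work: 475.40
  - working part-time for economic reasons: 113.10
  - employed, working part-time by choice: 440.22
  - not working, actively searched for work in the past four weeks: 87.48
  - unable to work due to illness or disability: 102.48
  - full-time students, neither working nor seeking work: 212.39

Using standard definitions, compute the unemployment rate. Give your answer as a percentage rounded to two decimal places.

Employed = 2,494.94 + 113.10 + 440.22 = 3,048.26 thousand (anyone who worked, including part-time for economic reasons, counts as employed).
Unemployed = 25.12 + 87.48 = 112.60 thousand (jobless and actively searching, or on temporary layoff).
Labor force = 3,048.26 + 112.60 = 3,160.86 thousand.
Unemployment rate = 112.60 / 3,160.86 = 3.56%.

Unemployment rate ≈ 3.56%.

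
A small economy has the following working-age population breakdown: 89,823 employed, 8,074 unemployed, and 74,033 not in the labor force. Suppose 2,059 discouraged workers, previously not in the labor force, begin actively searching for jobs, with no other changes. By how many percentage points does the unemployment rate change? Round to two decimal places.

The unemployment rate changes by +1.89 percentage points.

Initially, labor force = 89,823 + 8,074 = 97,897, so u = 8,074/97,897 = 8.25%.
After the change, unemployed and labor force both rise by 2,059 → E = 89,823, U = 10,133, labor force = 99,956.
New unemployment rate = 10,133 / 99,956 = 10.14%.
Change = 10.14% − 8.25% = +1.89 percentage points.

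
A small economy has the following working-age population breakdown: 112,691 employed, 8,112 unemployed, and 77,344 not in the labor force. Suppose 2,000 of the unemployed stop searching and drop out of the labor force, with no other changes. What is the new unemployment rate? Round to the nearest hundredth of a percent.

New unemployment rate ≈ 5.14%.

Initially, labor force = 112,691 + 8,112 = 120,803, so u = 8,112/120,803 = 6.72%.
After the change, unemployed and labor force both fall by 2,000 → E = 112,691, U = 6,112, labor force = 118,803.
New unemployment rate = 6,112 / 118,803 = 5.14%.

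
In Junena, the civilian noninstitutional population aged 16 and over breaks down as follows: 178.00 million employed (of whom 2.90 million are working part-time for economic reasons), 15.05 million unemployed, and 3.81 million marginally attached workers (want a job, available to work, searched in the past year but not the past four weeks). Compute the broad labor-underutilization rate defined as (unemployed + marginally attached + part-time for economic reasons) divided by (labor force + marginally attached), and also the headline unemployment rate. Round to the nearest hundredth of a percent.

Labor force = 178.00 + 15.05 = 193.05 million.
Numerator = 15.05 + 3.81 + 2.90 = 21.76 million.
Denominator = 193.05 + 3.81 = 196.86 million.
Broad rate = 21.76 / 196.86 = 11.05%.
Headline unemployment rate = 15.05 / 193.05 = 7.80%.

Broad underutilization rate ≈ 11.05%; headline unemployment rate ≈ 7.80%.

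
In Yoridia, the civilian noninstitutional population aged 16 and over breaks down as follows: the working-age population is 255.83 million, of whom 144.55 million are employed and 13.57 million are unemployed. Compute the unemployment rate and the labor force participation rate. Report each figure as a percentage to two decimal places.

Labor force = employed + unemployed = 144.55 + 13.57 = 158.12 million.
Unemployment rate = 13.57 / 158.12 = 8.58%.
Labor force participation rate = 158.12 / 255.83 = 61.81%.

Unemployment rate ≈ 8.58%; labor force participation rate ≈ 61.81%.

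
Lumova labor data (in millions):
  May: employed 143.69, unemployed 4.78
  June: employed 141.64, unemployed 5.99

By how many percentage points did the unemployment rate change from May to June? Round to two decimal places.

May: labor force = 143.69 + 4.78 = 148.47; u = 4.78/148.47 = 3.22%.
June: labor force = 141.64 + 5.99 = 147.63; u = 5.99/147.63 = 4.06%.
Change = 4.06% − 3.22% = +0.84 pp.

The unemployment rate changed by +0.84 percentage points.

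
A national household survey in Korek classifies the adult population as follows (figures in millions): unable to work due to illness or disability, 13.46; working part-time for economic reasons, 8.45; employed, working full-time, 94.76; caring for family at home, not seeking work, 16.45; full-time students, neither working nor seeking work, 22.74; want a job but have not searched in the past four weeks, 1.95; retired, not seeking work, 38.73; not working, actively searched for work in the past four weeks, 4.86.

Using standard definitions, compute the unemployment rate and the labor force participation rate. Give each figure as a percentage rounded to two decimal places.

Employed = 8.45 + 94.76 = 103.21 million (anyone who worked, including part-time for economic reasons, counts as employed).
Unemployed = 4.86 million.
Labor force = 103.21 + 4.86 = 108.07 million.
Not in labor force = 13.46 + 16.45 + 22.74 + 1.95 + 38.73 = 93.33 million (those not working and not actively searching are outside the labor force — including those who want a job but have given up searching).
Civilian working-age population = 108.07 + 93.33 = 201.40 million.
Unemployment rate = 4.86 / 108.07 = 4.50%.
Labor force participation rate = 108.07 / 201.40 = 53.66%.

Unemployment rate ≈ 4.50%; labor force participation rate ≈ 53.66%.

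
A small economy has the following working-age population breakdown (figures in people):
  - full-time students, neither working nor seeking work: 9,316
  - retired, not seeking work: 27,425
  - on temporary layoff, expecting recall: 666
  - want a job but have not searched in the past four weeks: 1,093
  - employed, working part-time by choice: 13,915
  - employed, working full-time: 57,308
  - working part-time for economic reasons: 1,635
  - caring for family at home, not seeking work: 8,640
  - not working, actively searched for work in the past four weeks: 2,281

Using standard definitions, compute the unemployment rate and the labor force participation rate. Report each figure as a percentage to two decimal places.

Employed = 13,915 + 57,308 + 1,635 = 72,858 (anyone who worked, including part-time for economic reasons, counts as employed).
Unemployed = 666 + 2,281 = 2,947 (jobless and actively searching, or on temporary layoff).
Labor force = 72,858 + 2,947 = 75,805.
Not in labor force = 9,316 + 27,425 + 1,093 + 8,640 = 46,474 (those not working and not actively searching are outside the labor force — including those who want a job but have given up searching).
Civilian working-age population = 75,805 + 46,474 = 122,279.
Unemployment rate = 2,947 / 75,805 = 3.89%.
Labor force participation rate = 75,805 / 122,279 = 61.99%.

Unemployment rate ≈ 3.89%; labor force participation rate ≈ 61.99%.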